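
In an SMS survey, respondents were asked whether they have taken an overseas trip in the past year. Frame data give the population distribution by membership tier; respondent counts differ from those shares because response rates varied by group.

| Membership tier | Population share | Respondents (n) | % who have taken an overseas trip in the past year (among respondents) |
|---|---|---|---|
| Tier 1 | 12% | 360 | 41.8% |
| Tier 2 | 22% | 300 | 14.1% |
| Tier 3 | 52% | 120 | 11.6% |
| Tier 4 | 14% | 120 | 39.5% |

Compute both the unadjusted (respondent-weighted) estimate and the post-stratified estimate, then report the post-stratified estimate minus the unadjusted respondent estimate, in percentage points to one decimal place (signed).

-8.6 percentage points

Naive respondent-only estimate (weights = respondent counts):
  (360/900)×41.8 + (300/900)×14.1 + (120/900)×11.6 + (120/900)×39.5 = 28.2333%
Post-stratified estimate weights by population shares:
  0.12×41.8 + 0.22×14.1 + 0.52×11.6 + 0.14×39.5 = 19.68%
Difference = 19.68 − 28.2333 = -8.5533 pp.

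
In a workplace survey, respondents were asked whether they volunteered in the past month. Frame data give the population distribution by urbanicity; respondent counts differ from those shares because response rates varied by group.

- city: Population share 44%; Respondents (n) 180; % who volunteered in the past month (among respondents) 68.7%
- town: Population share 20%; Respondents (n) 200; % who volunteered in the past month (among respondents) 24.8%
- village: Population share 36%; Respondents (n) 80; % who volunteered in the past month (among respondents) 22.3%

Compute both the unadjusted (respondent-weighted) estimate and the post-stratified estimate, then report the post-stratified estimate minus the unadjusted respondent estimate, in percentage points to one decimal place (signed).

Without adjustment, the pooled respondent share is:
  (180/460)×68.7 + (200/460)×24.8 + (80/460)×22.3 = 41.5435%
Post-stratified estimate weights by population shares:
  0.44×68.7 + 0.2×24.8 + 0.36×22.3 = 43.216%
Difference = 43.216 − 41.5435 = 1.6725 pp.

+1.7 percentage points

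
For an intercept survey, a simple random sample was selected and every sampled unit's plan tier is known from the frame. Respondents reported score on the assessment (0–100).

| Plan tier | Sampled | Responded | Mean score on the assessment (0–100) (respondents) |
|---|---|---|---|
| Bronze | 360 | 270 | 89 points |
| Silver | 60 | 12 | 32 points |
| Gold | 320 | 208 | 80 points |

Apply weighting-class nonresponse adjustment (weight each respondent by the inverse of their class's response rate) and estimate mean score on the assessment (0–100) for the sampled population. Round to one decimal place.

Response rates by class: Bronze 270/360 = 75%, Silver 12/60 = 20%, Gold 208/320 = 65%.
Each respondent's weight = sampled/responded in their class; summing within a class gives n_sampled, so:
  Bronze: 360 × 89 = 32,040
  Silver: 60 × 32 = 1920
  Gold: 320 × 80 = 25,600
Adjusted estimate = 59,560 / 740 = 80.4865 → 80.5.

80.5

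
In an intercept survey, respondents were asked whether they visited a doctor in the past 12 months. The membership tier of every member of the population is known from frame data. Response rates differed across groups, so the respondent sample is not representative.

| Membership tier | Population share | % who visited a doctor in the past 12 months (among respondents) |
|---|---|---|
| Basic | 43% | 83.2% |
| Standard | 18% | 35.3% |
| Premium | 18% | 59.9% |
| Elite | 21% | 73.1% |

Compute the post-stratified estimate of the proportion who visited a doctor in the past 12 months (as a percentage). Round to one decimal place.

68.3%

Post-stratification weights by population share, not respondent share:
  Basic: 0.43 × 83.2 = 35.776
  Standard: 0.18 × 35.3 = 6.354
  Premium: 0.18 × 59.9 = 10.782
  Elite: 0.21 × 73.1 = 15.351
Post-stratified estimate = 68.263 → 68.3%.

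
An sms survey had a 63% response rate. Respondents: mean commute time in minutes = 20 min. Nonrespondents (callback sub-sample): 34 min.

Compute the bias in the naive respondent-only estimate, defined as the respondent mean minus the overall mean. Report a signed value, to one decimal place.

-5.2

Nonresponse fraction = 1 − 0.63 = 0.37.
Bias = (nonresponse fraction) × (respondent mean − nonrespondent mean)
     = 0.37 × (20 − 34) = 0.37 × -14 = -5.18.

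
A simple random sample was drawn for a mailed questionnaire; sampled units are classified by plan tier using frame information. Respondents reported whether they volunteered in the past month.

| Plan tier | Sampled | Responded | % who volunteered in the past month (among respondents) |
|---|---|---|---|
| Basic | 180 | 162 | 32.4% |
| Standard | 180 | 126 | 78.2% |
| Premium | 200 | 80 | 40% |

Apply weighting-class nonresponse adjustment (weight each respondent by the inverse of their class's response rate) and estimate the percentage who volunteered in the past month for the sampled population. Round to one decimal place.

Response rates by class: Basic 162/180 = 90%, Standard 126/180 = 70%, Premium 80/200 = 40%.
With weight = n_sampled/n_responded per class, the weighted class total is n_sampled:
  Basic: 180 × 32.4 = 5832
  Standard: 180 × 78.2 = 14,076
  Premium: 200 × 40 = 8000
Adjusted estimate = 27,908 / 560 = 49.8357 → 49.8%.

49.8%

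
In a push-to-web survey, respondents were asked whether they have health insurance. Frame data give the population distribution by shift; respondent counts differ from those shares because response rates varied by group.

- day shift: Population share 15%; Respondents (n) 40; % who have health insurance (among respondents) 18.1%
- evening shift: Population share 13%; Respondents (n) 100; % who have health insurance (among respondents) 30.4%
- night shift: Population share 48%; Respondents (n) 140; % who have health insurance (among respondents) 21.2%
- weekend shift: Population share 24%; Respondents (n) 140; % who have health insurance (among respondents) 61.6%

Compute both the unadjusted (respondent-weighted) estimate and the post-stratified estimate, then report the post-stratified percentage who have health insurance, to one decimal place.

Naive respondent-only estimate (weights = respondent counts):
  (40/420)×18.1 + (100/420)×30.4 + (140/420)×21.2 + (140/420)×61.6 = 36.5619%
Post-stratified estimate weights by population shares:
  0.15×18.1 + 0.13×30.4 + 0.48×21.2 + 0.24×61.6 = 31.627%

31.6%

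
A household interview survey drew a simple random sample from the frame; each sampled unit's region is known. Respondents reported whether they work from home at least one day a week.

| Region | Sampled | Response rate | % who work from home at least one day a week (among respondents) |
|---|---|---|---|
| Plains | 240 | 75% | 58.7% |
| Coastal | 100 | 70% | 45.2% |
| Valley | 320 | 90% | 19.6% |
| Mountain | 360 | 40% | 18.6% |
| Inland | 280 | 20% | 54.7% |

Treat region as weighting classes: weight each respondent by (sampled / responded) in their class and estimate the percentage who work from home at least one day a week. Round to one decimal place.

36.1%

Weighting each respondent by the inverse class response rate inflates each class back to its sampled size, so the class weight is n_sampled:
  Plains: 240 × 58.7 = 14,088
  Coastal: 100 × 45.2 = 4520
  Valley: 320 × 19.6 = 6272
  Mountain: 360 × 18.6 = 6696
  Inland: 280 × 54.7 = 15,316
Adjusted estimate = 46,892 / 1,300 = 36.0708 → 36.1%.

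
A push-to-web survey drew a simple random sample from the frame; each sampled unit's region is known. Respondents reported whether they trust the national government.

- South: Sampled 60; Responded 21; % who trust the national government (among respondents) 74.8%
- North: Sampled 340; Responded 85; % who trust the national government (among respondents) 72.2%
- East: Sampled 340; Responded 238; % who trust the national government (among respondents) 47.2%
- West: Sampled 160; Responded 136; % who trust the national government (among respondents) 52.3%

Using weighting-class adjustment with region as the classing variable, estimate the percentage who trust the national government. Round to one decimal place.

Class response rates: South 21/60 = 35%, North 85/340 = 25%, East 238/340 = 70%, West 136/160 = 85%.
With weight = n_sampled/n_responded per class, the weighted class total is n_sampled:
  South: 60 × 74.8 = 4488
  North: 340 × 72.2 = 24,548
  East: 340 × 47.2 = 16048
  West: 160 × 52.3 = 8368
Adjusted estimate = 53,452 / 900 = 59.3911 → 59.4%.

59.4%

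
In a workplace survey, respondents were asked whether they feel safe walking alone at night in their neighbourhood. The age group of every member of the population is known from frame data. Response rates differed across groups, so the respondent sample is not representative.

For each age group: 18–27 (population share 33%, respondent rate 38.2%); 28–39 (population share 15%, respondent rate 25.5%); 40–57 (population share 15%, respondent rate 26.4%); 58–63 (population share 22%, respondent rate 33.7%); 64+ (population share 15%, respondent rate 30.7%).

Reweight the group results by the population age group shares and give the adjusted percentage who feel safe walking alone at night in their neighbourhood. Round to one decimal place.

Weight each group's respondent value by its population share:
  18–27: 0.33 × 38.2 = 12.606
  28–39: 0.15 × 25.5 = 3.825
  40–57: 0.15 × 26.4 = 3.96
  58–63: 0.22 × 33.7 = 7.414
  64+: 0.15 × 30.7 = 4.605
Post-stratified estimate = 32.41 → 32.4%.

32.4%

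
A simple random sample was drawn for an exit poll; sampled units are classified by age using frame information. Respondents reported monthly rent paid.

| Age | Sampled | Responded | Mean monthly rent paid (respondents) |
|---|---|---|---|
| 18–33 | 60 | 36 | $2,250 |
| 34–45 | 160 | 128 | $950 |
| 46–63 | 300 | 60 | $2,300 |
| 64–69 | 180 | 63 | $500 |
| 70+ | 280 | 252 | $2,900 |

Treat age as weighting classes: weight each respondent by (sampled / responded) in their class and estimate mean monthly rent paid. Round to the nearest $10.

$1,920

Class response rates: 18–33 36/60 = 60%, 34–45 128/160 = 80%, 46–63 60/300 = 20%, 64–69 63/180 = 35%, 70+ 252/280 = 90%.
Weighting each respondent by the inverse class response rate inflates each class back to its sampled size, so the class weight is n_sampled:
  18–33: 60 × 2250 = 135,000
  34–45: 160 × 950 = 152,000
  46–63: 300 × 2300 = 690,000
  64–69: 180 × 500 = 90,000
  70+: 280 × 2900 = 812,000
Adjusted estimate = 1,879,000 / 980 = 1917.35 → $1,920.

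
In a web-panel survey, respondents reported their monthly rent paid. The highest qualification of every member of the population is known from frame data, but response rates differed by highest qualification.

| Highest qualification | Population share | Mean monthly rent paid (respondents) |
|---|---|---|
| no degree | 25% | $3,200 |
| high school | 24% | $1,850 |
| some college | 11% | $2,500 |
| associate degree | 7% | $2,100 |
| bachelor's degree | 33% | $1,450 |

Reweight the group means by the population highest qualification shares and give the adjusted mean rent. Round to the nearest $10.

$2,140

Reweight to the known highest qualification distribution:
  no degree: 0.25 × 3200 = 800
  high school: 0.24 × 1850 = 444
  some college: 0.11 × 2500 = 275
  associate degree: 0.07 × 2100 = 147
  bachelor's degree: 0.33 × 1450 = 478.5
Post-stratified estimate = 2144.5 → $2,140.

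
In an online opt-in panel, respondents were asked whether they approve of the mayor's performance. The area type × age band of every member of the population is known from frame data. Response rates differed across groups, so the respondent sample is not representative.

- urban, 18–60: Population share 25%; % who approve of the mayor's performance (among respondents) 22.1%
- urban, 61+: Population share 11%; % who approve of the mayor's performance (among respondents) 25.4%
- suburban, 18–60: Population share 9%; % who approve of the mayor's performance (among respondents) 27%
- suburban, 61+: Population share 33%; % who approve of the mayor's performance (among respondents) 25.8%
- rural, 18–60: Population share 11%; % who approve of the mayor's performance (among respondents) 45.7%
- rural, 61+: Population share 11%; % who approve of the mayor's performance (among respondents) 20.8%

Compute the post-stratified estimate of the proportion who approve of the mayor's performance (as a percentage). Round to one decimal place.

26.6%

Weight each group's respondent value by its population share:
  urban, 18–60: 0.25 × 22.1 = 5.525
  urban, 61+: 0.11 × 25.4 = 2.794
  suburban, 18–60: 0.09 × 27 = 2.43
  suburban, 61+: 0.33 × 25.8 = 8.514
  rural, 18–60: 0.11 × 45.7 = 5.027
  rural, 61+: 0.11 × 20.8 = 2.288
Post-stratified estimate = 26.578 → 26.6%.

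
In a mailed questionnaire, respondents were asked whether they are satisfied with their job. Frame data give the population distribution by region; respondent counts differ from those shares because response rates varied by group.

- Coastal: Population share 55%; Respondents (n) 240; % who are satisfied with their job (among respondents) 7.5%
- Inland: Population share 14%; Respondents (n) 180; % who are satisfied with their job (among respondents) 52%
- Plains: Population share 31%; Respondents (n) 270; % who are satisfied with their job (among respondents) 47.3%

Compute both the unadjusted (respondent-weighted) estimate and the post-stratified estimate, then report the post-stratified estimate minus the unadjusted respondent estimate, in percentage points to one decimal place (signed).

Without adjustment, the pooled respondent share is:
  (240/690)×7.5 + (180/690)×52 + (270/690)×47.3 = 34.6826%
Reweighting by population region shares:
  0.55×7.5 + 0.14×52 + 0.31×47.3 = 26.068%
Difference = 26.068 − 34.6826 = -8.6146 pp.

-8.6 percentage points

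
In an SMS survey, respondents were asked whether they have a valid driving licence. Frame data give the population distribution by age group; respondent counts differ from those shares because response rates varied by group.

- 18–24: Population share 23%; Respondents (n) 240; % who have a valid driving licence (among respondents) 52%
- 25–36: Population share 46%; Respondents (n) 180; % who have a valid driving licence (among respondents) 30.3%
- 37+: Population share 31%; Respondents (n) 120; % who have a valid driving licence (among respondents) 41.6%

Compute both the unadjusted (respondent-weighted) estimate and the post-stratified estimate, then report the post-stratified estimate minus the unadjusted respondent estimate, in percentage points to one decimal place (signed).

-3.7 percentage points

Naive respondent-only estimate (weights = respondent counts):
  (240/540)×52 + (180/540)×30.3 + (120/540)×41.6 = 42.4556%
Post-stratified estimate weights by population shares:
  0.23×52 + 0.46×30.3 + 0.31×41.6 = 38.794%
Difference = 38.794 − 42.4556 = -3.6616 pp.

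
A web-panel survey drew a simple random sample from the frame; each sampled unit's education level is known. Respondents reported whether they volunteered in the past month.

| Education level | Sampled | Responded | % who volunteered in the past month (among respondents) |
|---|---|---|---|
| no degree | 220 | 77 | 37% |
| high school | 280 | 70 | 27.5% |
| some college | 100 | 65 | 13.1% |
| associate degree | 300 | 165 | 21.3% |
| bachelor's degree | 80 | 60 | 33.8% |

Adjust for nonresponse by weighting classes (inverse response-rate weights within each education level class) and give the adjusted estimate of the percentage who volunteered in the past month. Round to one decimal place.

Response rates by class: no degree 77/220 = 35%, high school 70/280 = 25%, some college 65/100 = 65%, associate degree 165/300 = 55%, bachelor's degree 60/80 = 75%.
Inverse-response-rate weighting restores each class to its sampled count, so class totals weight by n_sampled:
  no degree: 220 × 37 = 8140
  high school: 280 × 27.5 = 7700
  some college: 100 × 13.1 = 1310
  associate degree: 300 × 21.3 = 6390
  bachelor's degree: 80 × 33.8 = 2704
Adjusted estimate = 26,244 / 980 = 26.7796 → 26.8%.

26.8%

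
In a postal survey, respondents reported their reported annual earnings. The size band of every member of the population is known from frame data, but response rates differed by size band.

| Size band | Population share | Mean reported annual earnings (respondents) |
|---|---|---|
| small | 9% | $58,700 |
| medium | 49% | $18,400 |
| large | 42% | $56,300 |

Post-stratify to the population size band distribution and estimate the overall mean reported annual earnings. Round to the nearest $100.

$37,900

Each cell contributes population-share × respondent value:
  small: 0.09 × 58,700 = 5283
  medium: 0.49 × 18,400 = 9016
  large: 0.42 × 56,300 = 23,646
Post-stratified estimate = 37,945 → $37,900.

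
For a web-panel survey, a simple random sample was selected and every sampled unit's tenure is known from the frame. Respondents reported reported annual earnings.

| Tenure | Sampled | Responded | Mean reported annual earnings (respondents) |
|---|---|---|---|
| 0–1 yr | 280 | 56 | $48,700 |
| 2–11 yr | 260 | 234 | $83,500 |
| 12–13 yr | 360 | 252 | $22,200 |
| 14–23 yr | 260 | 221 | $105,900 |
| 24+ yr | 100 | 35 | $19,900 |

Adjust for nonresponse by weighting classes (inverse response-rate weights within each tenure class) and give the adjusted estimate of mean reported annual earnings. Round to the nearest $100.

Response rates by class: 0–1 yr 56/280 = 20%, 2–11 yr 234/260 = 90%, 12–13 yr 252/360 = 70%, 14–23 yr 221/260 = 85%, 24+ yr 35/100 = 35%.
Each respondent's weight = sampled/responded in their class; summing within a class gives n_sampled, so:
  0–1 yr: 280 × 48,700 = 13,636,000
  2–11 yr: 260 × 83,500 = 21,710,000
  12–13 yr: 360 × 22,200 = 7,992,000
  14–23 yr: 260 × 105,900 = 27,534,000
  24+ yr: 100 × 19,900 = 1,990,000
Adjusted estimate = 72,862,000 / 1,260 = 57827 → $57,800.

$57,800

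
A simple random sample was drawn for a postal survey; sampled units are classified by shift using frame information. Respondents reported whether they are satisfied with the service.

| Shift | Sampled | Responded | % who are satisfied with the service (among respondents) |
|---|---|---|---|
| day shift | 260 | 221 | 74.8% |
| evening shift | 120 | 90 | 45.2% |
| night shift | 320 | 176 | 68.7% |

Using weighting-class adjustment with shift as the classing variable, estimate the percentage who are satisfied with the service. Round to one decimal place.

Class response rates: day shift 221/260 = 85%, evening shift 90/120 = 75%, night shift 176/320 = 55%.
Inverse-response-rate weighting restores each class to its sampled count, so class totals weight by n_sampled:
  day shift: 260 × 74.8 = 19,448
  evening shift: 120 × 45.2 = 5424
  night shift: 320 × 68.7 = 21,984
Adjusted estimate = 46,856 / 700 = 66.9371 → 66.9%.

66.9%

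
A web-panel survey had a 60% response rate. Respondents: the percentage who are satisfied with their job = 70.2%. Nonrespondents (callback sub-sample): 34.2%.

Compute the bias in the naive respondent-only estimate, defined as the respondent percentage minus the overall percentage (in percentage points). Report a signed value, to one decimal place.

Nonresponse fraction = 1 − 0.6 = 0.4.
Bias = (nonresponse fraction) × (respondent percentage − nonrespondent percentage)
     = 0.4 × (70.2 − 34.2) = 0.4 × 36 = 14.4.

+14.4 percentage points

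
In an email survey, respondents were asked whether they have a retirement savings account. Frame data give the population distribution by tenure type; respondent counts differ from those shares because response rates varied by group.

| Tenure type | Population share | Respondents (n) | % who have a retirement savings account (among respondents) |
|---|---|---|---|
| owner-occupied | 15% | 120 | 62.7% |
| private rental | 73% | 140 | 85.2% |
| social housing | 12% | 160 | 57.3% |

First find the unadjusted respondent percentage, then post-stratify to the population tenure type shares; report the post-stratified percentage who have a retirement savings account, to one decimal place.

78.5%

Without adjustment, the pooled respondent share is:
  (120/420)×62.7 + (140/420)×85.2 + (160/420)×57.3 = 68.1429%
Post-stratifying to population shares instead:
  0.15×62.7 + 0.73×85.2 + 0.12×57.3 = 78.477%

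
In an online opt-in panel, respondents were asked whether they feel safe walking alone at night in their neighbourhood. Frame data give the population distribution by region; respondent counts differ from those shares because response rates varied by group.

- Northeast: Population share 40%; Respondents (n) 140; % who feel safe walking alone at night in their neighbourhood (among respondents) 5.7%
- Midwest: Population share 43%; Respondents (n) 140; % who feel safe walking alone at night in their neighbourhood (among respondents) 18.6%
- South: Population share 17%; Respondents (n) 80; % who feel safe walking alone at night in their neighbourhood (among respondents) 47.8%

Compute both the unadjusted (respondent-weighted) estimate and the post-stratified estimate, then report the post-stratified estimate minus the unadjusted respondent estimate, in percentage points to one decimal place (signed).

-1.7 percentage points

Naive respondent-only estimate (weights = respondent counts):
  (140/360)×5.7 + (140/360)×18.6 + (80/360)×47.8 = 20.0722%
Post-stratifying to population shares instead:
  0.4×5.7 + 0.43×18.6 + 0.17×47.8 = 18.404%
Difference = 18.404 − 20.0722 = -1.6682 pp.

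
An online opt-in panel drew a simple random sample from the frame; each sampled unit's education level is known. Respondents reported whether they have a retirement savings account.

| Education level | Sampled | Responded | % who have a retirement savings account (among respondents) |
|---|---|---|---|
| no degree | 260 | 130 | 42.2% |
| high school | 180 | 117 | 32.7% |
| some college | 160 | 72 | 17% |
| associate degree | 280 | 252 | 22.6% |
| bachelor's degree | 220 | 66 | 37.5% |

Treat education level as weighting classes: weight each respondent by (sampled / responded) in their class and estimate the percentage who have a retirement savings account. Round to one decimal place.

Response rates by class: no degree 130/260 = 50%, high school 117/180 = 65%, some college 72/160 = 45%, associate degree 252/280 = 90%, bachelor's degree 66/220 = 30%.
Weighting each respondent by the inverse class response rate inflates each class back to its sampled size, so the class weight is n_sampled:
  no degree: 260 × 42.2 = 10,972
  high school: 180 × 32.7 = 5886
  some college: 160 × 17 = 2720
  associate degree: 280 × 22.6 = 6328
  bachelor's degree: 220 × 37.5 = 8250
Adjusted estimate = 34,156 / 1,100 = 31.0509 → 31.1%.

31.1%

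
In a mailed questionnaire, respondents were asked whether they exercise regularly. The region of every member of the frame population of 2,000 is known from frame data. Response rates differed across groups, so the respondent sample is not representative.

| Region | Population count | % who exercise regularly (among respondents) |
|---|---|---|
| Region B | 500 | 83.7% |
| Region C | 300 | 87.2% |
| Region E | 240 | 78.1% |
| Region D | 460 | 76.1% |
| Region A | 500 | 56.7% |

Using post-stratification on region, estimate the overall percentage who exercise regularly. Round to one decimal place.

Post-stratification weights by population share, not respondent share:
  Region B: (500/2,000) × 83.7 = 20.925
  Region C: (300/2,000) × 87.2 = 13.08
  Region E: (240/2,000) × 78.1 = 9.372
  Region D: (460/2,000) × 76.1 = 17.503
  Region A: (500/2,000) × 56.7 = 14.175
Post-stratified estimate = 75.055 → 75.1%.

75.1%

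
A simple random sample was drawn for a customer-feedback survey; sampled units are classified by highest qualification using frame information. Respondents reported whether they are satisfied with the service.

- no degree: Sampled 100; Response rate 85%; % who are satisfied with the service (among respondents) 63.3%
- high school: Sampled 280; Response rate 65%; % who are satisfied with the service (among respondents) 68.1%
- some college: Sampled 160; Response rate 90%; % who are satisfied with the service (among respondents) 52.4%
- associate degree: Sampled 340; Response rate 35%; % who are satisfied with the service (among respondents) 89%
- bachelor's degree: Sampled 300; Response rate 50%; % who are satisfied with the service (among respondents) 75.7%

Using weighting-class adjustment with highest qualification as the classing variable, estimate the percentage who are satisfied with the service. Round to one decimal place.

Inverse-response-rate weighting restores each class to its sampled count, so class totals weight by n_sampled:
  no degree: 100 × 63.3 = 6330
  high school: 280 × 68.1 = 19,068
  some college: 160 × 52.4 = 8384
  associate degree: 340 × 89 = 30,260
  bachelor's degree: 300 × 75.7 = 22,710
Adjusted estimate = 86,752 / 1,180 = 73.5186 → 73.5%.

73.5%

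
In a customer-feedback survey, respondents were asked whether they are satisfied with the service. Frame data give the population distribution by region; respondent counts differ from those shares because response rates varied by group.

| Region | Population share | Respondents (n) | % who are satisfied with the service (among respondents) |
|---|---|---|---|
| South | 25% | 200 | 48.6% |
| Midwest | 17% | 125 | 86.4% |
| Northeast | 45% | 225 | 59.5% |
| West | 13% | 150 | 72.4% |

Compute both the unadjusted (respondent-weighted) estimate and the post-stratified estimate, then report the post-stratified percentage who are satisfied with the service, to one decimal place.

63.0%

Without adjustment, the pooled respondent share is:
  (200/700)×48.6 + (125/700)×86.4 + (225/700)×59.5 + (150/700)×72.4 = 63.9536%
Post-stratifying to population shares instead:
  0.25×48.6 + 0.17×86.4 + 0.45×59.5 + 0.13×72.4 = 63.025%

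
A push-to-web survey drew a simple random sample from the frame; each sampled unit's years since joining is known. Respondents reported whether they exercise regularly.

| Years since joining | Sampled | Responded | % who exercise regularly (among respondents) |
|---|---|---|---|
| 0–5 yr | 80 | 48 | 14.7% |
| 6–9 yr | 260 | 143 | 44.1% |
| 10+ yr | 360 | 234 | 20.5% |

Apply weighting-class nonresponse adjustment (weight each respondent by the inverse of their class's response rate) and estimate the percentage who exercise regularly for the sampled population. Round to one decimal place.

Class response rates: 0–5 yr 48/80 = 60%, 6–9 yr 143/260 = 55%, 10+ yr 234/360 = 65%.
With weight = n_sampled/n_responded per class, the weighted class total is n_sampled:
  0–5 yr: 80 × 14.7 = 1176
  6–9 yr: 260 × 44.1 = 11,466
  10+ yr: 360 × 20.5 = 7380
Adjusted estimate = 20,022 / 700 = 28.6029 → 28.6%.

28.6%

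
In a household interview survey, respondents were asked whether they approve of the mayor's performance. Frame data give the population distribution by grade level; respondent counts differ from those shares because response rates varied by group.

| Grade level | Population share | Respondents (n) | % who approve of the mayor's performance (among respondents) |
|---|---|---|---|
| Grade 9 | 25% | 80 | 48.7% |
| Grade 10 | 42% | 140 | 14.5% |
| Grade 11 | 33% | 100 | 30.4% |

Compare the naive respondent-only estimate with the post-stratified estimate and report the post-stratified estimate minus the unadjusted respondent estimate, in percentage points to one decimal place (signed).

+0.3 percentage points

Without adjustment, the pooled respondent share is:
  (80/320)×48.7 + (140/320)×14.5 + (100/320)×30.4 = 28.0188%
Post-stratified estimate weights by population shares:
  0.25×48.7 + 0.42×14.5 + 0.33×30.4 = 28.297%
Difference = 28.297 − 28.0188 = 0.2782 pp.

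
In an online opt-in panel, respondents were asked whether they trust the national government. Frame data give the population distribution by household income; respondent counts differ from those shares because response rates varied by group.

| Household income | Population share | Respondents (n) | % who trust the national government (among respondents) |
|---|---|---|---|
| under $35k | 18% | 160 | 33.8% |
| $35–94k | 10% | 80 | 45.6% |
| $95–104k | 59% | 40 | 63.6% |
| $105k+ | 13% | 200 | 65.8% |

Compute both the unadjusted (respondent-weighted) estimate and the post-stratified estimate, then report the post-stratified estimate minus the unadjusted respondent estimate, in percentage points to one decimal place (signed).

Without adjustment, the pooled respondent share is:
  (160/480)×33.8 + (80/480)×45.6 + (40/480)×63.6 + (200/480)×65.8 = 51.5833%
Post-stratifying to population shares instead:
  0.18×33.8 + 0.1×45.6 + 0.59×63.6 + 0.13×65.8 = 56.722%
Difference = 56.722 − 51.5833 = 5.1387 pp.

+5.1 percentage points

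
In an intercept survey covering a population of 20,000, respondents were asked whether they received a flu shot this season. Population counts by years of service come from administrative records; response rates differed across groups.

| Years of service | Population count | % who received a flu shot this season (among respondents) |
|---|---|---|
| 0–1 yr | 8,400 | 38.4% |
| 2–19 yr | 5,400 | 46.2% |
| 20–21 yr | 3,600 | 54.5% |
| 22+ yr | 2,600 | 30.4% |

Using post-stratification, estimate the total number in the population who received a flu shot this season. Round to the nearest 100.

8,500

Apply each group's respondent rate to its population count:
  0–1 yr: 8,400 × 38.4% = 3225.6
  2–19 yr: 5,400 × 46.2% = 2494.8
  20–21 yr: 3,600 × 54.5% = 1962
  22+ yr: 2,600 × 30.4% = 790.4
Estimated total = 8472.8 → 8,500.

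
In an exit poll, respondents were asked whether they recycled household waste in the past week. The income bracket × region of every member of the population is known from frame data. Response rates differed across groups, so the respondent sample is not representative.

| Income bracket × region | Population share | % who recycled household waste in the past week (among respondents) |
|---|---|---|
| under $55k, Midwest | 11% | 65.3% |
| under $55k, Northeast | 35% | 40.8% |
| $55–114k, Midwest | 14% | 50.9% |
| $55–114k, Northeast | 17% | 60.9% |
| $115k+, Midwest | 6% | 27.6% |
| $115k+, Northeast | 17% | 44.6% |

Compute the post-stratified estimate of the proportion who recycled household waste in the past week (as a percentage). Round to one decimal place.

Each cell contributes population-share × respondent value:
  under $55k, Midwest: 0.11 × 65.3 = 7.183
  under $55k, Northeast: 0.35 × 40.8 = 14.28
  $55–114k, Midwest: 0.14 × 50.9 = 7.126
  $55–114k, Northeast: 0.17 × 60.9 = 10.353
  $115k+, Midwest: 0.06 × 27.6 = 1.656
  $115k+, Northeast: 0.17 × 44.6 = 7.582
Post-stratified estimate = 48.18 → 48.2%.

48.2%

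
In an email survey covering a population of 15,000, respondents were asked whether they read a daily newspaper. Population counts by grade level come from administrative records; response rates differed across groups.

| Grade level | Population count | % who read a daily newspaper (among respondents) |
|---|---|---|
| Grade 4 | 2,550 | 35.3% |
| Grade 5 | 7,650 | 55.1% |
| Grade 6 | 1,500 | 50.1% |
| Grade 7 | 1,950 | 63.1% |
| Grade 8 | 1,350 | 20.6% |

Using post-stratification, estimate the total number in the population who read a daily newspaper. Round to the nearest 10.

7,380

Each cell contributes its population count × the respondent rate:
  Grade 4: 2,550 × 35.3% = 900.15
  Grade 5: 7,650 × 55.1% = 4215.15
  Grade 6: 1,500 × 50.1% = 751.5
  Grade 7: 1,950 × 63.1% = 1230.45
  Grade 8: 1,350 × 20.6% = 278.1
Estimated total = 7375.35 → 7,380.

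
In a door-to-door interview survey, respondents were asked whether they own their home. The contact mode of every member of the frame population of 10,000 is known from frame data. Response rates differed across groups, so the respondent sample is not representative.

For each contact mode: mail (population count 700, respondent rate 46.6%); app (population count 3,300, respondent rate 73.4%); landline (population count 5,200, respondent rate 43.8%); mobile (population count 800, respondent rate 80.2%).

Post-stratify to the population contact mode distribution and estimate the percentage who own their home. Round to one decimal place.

56.7%

Each cell contributes population-share × respondent value:
  mail: (700/10,000) × 46.6 = 3.262
  app: (3,300/10,000) × 73.4 = 24.222
  landline: (5,200/10,000) × 43.8 = 22.776
  mobile: (800/10,000) × 80.2 = 6.416
Post-stratified estimate = 56.676 → 56.7%.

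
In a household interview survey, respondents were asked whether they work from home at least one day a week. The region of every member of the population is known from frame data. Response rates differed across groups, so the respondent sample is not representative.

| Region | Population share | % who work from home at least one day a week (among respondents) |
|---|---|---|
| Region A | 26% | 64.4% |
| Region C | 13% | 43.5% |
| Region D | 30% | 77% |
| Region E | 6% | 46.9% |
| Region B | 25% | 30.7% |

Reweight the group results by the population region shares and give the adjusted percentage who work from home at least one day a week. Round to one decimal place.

Post-stratification weights by population share, not respondent share:
  Region A: 0.26 × 64.4 = 16.744
  Region C: 0.13 × 43.5 = 5.655
  Region D: 0.3 × 77 = 23.1
  Region E: 0.06 × 46.9 = 2.814
  Region B: 0.25 × 30.7 = 7.675
Post-stratified estimate = 55.988 → 56.0%.

56.0%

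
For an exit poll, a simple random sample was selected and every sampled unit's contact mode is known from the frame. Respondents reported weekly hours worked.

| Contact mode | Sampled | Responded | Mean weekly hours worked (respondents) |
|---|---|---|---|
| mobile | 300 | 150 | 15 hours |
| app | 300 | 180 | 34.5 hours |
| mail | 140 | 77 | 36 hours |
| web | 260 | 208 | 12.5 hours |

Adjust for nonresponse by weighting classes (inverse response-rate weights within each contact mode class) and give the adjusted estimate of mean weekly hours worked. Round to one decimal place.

23.1

Response rates by class: mobile 150/300 = 50%, app 180/300 = 60%, mail 77/140 = 55%, web 208/260 = 80%.
Inverse-response-rate weighting restores each class to its sampled count, so class totals weight by n_sampled:
  mobile: 300 × 15 = 4500
  app: 300 × 34.5 = 10,350
  mail: 140 × 36 = 5040
  web: 260 × 12.5 = 3250
Adjusted estimate = 23,140 / 1,000 = 23.14 → 23.1.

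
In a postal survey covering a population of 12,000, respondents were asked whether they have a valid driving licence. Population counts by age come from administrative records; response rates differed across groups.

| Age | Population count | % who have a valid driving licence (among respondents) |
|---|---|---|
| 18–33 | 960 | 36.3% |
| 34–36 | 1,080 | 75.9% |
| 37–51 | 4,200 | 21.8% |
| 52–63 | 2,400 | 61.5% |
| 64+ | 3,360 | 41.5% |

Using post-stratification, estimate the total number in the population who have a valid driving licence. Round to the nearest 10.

Each cell contributes its population count × the respondent rate:
  18–33: 960 × 36.3% = 348.48
  34–36: 1,080 × 75.9% = 819.72
  37–51: 4,200 × 21.8% = 915.6
  52–63: 2,400 × 61.5% = 1476
  64+: 3,360 × 41.5% = 1394.4
Estimated total = 4954.2 → 4,950.

4,950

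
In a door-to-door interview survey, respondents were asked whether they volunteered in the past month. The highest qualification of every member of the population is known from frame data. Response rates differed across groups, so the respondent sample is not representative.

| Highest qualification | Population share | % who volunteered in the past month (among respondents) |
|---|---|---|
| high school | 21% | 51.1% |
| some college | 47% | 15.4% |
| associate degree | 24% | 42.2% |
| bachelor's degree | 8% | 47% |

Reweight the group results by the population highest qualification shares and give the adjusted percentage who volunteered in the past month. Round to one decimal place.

Post-stratification weights by population share, not respondent share:
  high school: 0.21 × 51.1 = 10.731
  some college: 0.47 × 15.4 = 7.238
  associate degree: 0.24 × 42.2 = 10.128
  bachelor's degree: 0.08 × 47 = 3.76
Post-stratified estimate = 31.857 → 31.9%.

31.9%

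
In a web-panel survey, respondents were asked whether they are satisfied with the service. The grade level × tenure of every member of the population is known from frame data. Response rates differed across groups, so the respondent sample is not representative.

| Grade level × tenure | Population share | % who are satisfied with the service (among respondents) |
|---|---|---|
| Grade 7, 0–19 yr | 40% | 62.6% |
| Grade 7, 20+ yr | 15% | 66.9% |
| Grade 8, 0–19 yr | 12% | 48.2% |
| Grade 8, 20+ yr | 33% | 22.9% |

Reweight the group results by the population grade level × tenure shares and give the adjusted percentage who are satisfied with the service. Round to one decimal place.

Post-stratification weights by population share, not respondent share:
  Grade 7, 0–19 yr: 0.4 × 62.6 = 25.04
  Grade 7, 20+ yr: 0.15 × 66.9 = 10.035
  Grade 8, 0–19 yr: 0.12 × 48.2 = 5.784
  Grade 8, 20+ yr: 0.33 × 22.9 = 7.557
Post-stratified estimate = 48.416 → 48.4%.

48.4%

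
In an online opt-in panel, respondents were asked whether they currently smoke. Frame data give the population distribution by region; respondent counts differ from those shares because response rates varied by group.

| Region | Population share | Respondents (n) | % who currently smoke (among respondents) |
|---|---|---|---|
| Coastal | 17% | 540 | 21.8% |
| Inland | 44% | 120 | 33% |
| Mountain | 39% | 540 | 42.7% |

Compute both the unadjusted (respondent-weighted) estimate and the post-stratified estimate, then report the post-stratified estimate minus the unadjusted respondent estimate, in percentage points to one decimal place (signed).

+2.6 percentage points

Without adjustment, the pooled respondent share is:
  (540/1200)×21.8 + (120/1200)×33 + (540/1200)×42.7 = 32.325%
Reweighting by population region shares:
  0.17×21.8 + 0.44×33 + 0.39×42.7 = 34.879%
Difference = 34.879 − 32.325 = 2.554 pp.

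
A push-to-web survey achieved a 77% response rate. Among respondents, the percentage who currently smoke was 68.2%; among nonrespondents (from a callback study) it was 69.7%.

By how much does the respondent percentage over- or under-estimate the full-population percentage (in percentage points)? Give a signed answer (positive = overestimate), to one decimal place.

-0.3 percentage points

Nonresponse fraction = 1 − 0.77 = 0.23.
Bias = (nonresponse fraction) × (respondent percentage − nonrespondent percentage)
     = 0.23 × (68.2 − 69.7) = 0.23 × -1.5 = -0.345.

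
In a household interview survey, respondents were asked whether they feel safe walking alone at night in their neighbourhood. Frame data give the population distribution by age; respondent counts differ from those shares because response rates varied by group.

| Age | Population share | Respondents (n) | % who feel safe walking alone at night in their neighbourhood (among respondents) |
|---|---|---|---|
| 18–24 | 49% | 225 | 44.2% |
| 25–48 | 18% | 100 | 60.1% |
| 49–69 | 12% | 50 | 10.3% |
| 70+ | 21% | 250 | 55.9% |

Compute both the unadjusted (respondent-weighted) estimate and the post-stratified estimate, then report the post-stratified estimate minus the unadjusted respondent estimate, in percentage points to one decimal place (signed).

Naive respondent-only estimate (weights = respondent counts):
  (225/625)×44.2 + (100/625)×60.1 + (50/625)×10.3 + (250/625)×55.9 = 48.712%
Reweighting by population age shares:
  0.49×44.2 + 0.18×60.1 + 0.12×10.3 + 0.21×55.9 = 45.451%
Difference = 45.451 − 48.712 = -3.261 pp.

-3.3 percentage points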